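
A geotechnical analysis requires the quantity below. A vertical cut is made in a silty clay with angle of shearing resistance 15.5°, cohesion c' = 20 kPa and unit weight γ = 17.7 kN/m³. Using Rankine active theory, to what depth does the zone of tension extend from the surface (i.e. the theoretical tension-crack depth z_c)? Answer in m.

K_a = tan²(45° − 15.5°/2) = 0.5782; √K_a = 0.7604.
The active pressure is zero where K_a γ z = 2c√K_a, so z_c = 2c/(γ√K_a) = 2×20/(17.7×0.7604) = 2.972 m.

2.97 m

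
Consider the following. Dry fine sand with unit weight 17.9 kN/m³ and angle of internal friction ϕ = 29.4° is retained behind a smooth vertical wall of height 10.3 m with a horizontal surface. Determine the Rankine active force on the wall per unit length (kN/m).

324 kN/m

K_a = tan²(45° − φ/2) = 0.3415.
P_a = ½ K_a γ H² = 0.5 × 0.3415 × 17.9 × 10.3² = 324.2 kN/m.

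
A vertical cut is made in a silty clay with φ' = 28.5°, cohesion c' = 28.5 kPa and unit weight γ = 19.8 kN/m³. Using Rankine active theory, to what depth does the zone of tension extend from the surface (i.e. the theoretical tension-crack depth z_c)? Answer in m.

K_a = tan²(45° − 28.5°/2) = 0.3540; √K_a = 0.5949.
The active pressure is zero where K_a γ z = 2c√K_a, so z_c = 2c/(γ√K_a) = 2×28.5/(19.8×0.5949) = 4.839 m.

4.84 m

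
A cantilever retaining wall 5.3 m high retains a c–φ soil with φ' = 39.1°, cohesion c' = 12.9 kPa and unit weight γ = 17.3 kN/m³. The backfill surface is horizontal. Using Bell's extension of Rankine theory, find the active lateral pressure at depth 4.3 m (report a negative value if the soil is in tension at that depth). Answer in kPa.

4.57 kPa

K_a = (1 − sin φ)/(1 + sin φ) = 0.2265.
σ_a = K_a γ z − 2c√K_a = 0.2265×17.3×4.3 − 2×12.9×0.4759 = 4.570 kPa.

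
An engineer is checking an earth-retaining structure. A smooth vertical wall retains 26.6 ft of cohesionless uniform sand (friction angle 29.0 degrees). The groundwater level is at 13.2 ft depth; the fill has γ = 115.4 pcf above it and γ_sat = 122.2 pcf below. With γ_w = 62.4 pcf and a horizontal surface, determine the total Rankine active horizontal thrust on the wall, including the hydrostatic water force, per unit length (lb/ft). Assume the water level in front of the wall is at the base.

18000 lb/ft

K_a = tan²(45° − φ/2) = 0.3470.
γ' = 122.2 − 62.4 = 59.80 pcf. Depth below WT = 13.4 ft.
σ'_h at WT = K_a γ d_w = 528.5 psf; at base = 528.5 + K_a γ' × 13.4 = 806.6 psf.
P₁ (0–13.2 ft) = ½×528.5×13.2 = 3488. P₂ (13.2–26.6 ft) = ½(528.5+806.6)×13.4 = 8945.
P_w = ½ γ_w h₂² = 0.5×62.4×13.4² = 5602. Total = 3488+8945+5602 = 18040 lb/ft.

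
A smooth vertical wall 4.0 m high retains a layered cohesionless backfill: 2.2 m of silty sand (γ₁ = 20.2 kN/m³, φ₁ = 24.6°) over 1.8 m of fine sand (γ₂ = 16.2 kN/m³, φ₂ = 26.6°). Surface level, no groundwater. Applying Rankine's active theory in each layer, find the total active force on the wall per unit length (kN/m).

60.7 kN/m

K_a1 = tan²(45°−24.6°/2) = 0.4121; K_a2 = tan²(45°−26.6°/2) = 0.3814.
Layer 1: σ at base = K_a1 γ₁ h₁ = 18.32 kPa; P₁ = ½×18.32×2.2 = 20.15.
Layer 2: σ_v at top = γ₁h₁ = 44.44; σ_h top = K_a2×44.44 = 16.95; σ_h base = K_a2×(44.44+16.2×1.8) = 28.07.
P₂ = ½(16.95+28.07)×1.8 = 40.52. Total P_a = 20.15+40.52 = 60.67 kN/m.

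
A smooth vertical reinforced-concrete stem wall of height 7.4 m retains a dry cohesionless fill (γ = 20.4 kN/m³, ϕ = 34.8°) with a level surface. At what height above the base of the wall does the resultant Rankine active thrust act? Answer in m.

2.47 m

K_a = 0.2733.
The pressure distribution is triangular, so the resultant acts at H/3 above the base = 7.4/3 = 2.467 m.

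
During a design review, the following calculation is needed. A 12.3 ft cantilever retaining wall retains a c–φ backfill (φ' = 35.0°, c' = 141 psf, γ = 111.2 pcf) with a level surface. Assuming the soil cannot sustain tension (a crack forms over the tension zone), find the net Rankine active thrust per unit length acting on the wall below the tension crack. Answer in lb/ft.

K_a = 0.2710; √K_a = 0.5206.
Tension-crack depth z_c = 2c/(γ√K_a) = 2×141/(111.2×0.5206) = 4.872 ft.
σ_a at base = K_a γ H − 2c√K_a = 0.2710×111.2×12.3 − 2×141×0.5206 = 223.8 psf.
P_a = ½ × 223.8 × (H − z_c) = 0.5×223.8×7.428 = 831.4 lb/ft.

831 lb/ft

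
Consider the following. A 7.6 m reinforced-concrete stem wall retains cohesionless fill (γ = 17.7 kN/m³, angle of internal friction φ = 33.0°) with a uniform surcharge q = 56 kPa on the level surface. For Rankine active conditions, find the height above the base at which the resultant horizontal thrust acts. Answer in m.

3.11 m

K_a = 0.2948.
Triangular part P₁ = ½K_aγH² = 150.7 at H/3 = 2.533 m; rectangular part P₂ = K_a q H = 125.5 at H/2 = 3.800 m.
ȳ = (P₁·2.533 + P₂·3.800)/(P₁+P₂) = 3.109 m.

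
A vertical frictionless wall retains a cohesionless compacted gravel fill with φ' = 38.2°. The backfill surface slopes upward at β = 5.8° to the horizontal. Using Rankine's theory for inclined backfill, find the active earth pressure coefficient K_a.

0.239

K_a = cos β · (cos β − √(cos²β − cos²φ)) / (cos β + √(cos²β − cos²φ)).
cos β = 0.9949, cos φ = 0.7859, √(cos²β − cos²φ) = 0.6101.
K_a = 0.9949 × (0.9949 − 0.6101)/(0.9949 + 0.6101) = 0.2385.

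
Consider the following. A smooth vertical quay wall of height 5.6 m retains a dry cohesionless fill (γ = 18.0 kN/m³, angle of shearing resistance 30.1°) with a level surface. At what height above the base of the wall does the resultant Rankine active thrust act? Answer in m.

1.87 m

K_a = 0.3320.
The pressure distribution is triangular, so the resultant acts at H/3 above the base = 5.6/3 = 1.867 m.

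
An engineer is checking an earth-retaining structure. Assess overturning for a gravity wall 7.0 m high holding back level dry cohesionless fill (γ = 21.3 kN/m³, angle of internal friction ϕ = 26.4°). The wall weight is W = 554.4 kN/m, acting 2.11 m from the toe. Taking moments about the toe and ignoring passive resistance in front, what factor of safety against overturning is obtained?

2.50

K_a = tan²(45° − 26.4°/2) = 0.3844.
P_a = ½K_aγH² = 0.5×0.3844×21.3×7.0² = 200.6 kN/m, acting at H/3 = 2.333 m above the base.
Overturning moment M_o = P_a × H/3 = 200.6 × 2.333 = 468.1.
Resisting moment M_r = W × 2.11 = 554.4 × 2.11 = 1170.
FS_overturning = M_r/M_o = 1170/468.1 = 2.499.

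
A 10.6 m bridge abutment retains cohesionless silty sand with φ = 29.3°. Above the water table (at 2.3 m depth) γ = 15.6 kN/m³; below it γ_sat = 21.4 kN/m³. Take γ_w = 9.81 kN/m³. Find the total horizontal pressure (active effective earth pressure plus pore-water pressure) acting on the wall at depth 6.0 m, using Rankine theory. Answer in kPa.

63.3 kPa

K_a = (1 − sin φ)/(1 + sin φ) = 0.3428.
γ' = 21.4 − 9.81 = 11.59 kN/m³.
Effective vertical stress at 6.0 m: σ'_v = 15.6×2.3 + 11.59×3.70 = 78.76 kPa.
σ'_h = K_a σ'_v = 0.3428 × 78.76 = 27.00 kPa; u = γ_w × 3.70 = 36.30 kPa.
Total σ_h = 27.00 + 36.30 = 63.30 kPa.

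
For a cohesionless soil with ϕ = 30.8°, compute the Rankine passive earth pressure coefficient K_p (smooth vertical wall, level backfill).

3.10

K_p = (1 + sin φ)/(1 − sin φ) = tan²(45° + 30.8°/2) = 3.099.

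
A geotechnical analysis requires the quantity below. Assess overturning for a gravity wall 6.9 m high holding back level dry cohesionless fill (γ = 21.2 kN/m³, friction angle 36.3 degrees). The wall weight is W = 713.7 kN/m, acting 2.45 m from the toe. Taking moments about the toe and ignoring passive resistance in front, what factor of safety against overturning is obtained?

K_a = tan²(45° − 36.3°/2) = 0.2563.
P_a = ½K_aγH² = 0.5×0.2563×21.2×6.9² = 129.3 kN/m, acting at H/3 = 2.300 m above the base.
Overturning moment M_o = P_a × H/3 = 129.3 × 2.300 = 297.5.
Resisting moment M_r = W × 2.45 = 713.7 × 2.45 = 1749.
FS_overturning = M_r/M_o = 1749/297.5 = 5.878.

5.88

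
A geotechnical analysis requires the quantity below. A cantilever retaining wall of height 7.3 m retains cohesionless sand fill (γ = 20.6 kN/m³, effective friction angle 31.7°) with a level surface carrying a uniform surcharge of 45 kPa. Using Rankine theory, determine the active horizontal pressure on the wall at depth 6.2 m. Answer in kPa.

53.7 kPa

K_a = (1 − sin φ)/(1 + sin φ) = 0.3111.
σ_v = γz + q = 20.6 × 6.2 + 45 = 172.7 kPa.
σ_h = K_a σ_v = 0.3111 × 172.7 = 53.73 kPa.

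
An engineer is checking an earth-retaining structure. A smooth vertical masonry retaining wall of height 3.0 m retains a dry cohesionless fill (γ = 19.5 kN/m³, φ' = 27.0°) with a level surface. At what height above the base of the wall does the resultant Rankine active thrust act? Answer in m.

K_a = 0.3755.
The pressure distribution is triangular, so the resultant acts at H/3 above the base = 3.0/3 = 1.000 m.

1.00 m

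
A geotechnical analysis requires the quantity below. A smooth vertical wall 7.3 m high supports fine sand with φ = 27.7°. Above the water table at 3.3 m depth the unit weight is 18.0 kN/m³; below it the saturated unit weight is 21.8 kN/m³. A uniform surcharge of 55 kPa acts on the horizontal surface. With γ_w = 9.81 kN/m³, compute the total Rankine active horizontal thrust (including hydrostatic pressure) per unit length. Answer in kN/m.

K_a = tan²(45° − φ/2) = 0.3653.
γ' = 21.8 − 9.81 = 11.99 kN/m³. h₂ = H − d_w = 4.0 m.
σ'_h: at surface K_a·q = 20.09; at WT K_a(q+γd_w) = 41.79; at base K_a(q+γd_w+γ'h₂) = 59.32 kPa.
P₁ = ½(20.09+41.79)×3.3 = 102.1; P₂ = ½(41.79+59.32)×4.0 = 202.2; P_w = ½γ_w h₂² = 78.48.
Total = 102.1+202.2+78.48 = 382.8 kN/m.

383 kN/m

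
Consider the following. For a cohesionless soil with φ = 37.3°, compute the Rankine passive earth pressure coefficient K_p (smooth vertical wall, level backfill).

K_p = (1 + sin φ)/(1 − sin φ) = tan²(45° + 37.3°/2) = 4.076.

4.08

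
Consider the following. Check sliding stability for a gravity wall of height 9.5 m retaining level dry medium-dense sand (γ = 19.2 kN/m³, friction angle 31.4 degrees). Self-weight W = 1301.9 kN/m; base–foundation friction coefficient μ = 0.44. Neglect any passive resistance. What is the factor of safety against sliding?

2.10

K_a = tan²(45° − 31.4°/2) = 0.3149.
P_a = ½K_aγH² = 0.5×0.3149×19.2×9.5² = 272.8 kN/m, acting at H/3 = 3.167 m above the base.
FS_sliding = μW / P_a = 0.44×1301.9 / 272.8 = 2.100.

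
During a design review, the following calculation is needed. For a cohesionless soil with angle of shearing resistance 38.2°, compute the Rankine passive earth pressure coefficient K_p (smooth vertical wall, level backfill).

4.24

K_p = (1 + sin φ)/(1 − sin φ) = tan²(45° + 38.2°/2) = 4.241.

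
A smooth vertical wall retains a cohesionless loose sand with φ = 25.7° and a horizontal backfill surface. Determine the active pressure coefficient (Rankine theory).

K_a = (1 − sin φ)/(1 + sin φ) = (1 − sin 25.7°)/(1 + sin 25.7°) = 0.3950.

0.395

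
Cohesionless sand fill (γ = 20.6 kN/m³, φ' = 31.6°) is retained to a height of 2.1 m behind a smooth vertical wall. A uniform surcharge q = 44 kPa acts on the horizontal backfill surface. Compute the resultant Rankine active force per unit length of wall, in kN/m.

K_a = tan²(45° − φ/2) = 0.3123.
Soil triangle: ½ K_a γ H² = 0.5×0.3123×20.6×2.1² = 14.19 kN/m.
Surcharge rectangle: K_a q H = 0.3123×44×2.1 = 28.86 kN/m.
Total = 14.19 + 28.86 = 43.05 kN/m.

43.0 kN/m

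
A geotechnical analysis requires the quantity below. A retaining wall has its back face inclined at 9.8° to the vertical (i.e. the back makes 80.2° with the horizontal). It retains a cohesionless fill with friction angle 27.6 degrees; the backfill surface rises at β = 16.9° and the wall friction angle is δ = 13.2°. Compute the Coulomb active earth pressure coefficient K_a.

K_a = sin²(α+φ) / [sin²α · sin(α−δ) · (1 + √{sin(φ+δ)sin(φ−β) / (sin(α−δ)sin(α+β))})²].
With α = 80.2°, φ = 27.6°, δ = 13.2°, β = 16.9°: K_a = 0.5448.

0.545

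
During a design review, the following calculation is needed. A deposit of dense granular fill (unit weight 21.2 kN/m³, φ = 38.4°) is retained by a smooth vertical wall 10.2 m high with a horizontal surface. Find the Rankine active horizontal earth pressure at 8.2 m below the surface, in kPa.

40.6 kPa

K_a = (1 − sin φ)/(1 + sin φ) = 0.2337.
σ_h = K_a γ z = 0.2337 × 21.2 × 8.2 = 40.63 kPa.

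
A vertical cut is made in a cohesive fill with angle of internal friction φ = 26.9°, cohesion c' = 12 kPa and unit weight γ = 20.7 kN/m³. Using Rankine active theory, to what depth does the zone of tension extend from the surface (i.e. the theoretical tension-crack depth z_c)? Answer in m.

1.89 m

K_a = tan²(45° − 26.9°/2) = 0.3770; √K_a = 0.6140.
The active pressure is zero where K_a γ z = 2c√K_a, so z_c = 2c/(γ√K_a) = 2×12/(20.7×0.6140) = 1.888 m.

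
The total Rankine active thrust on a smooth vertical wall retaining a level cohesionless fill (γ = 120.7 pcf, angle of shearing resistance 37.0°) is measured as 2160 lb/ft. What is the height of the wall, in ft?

12.0 ft

K_a = 0.2486. P_a = ½ K_a γ H² ⇒ H = √(2P_a/(K_a γ)).
H = √(2×2160/(0.2486×120.7)) = 12.00 ft.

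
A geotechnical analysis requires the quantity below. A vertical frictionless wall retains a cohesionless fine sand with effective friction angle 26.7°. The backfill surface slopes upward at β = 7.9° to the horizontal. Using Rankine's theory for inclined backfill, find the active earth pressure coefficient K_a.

K_a = cos β · (cos β − √(cos²β − cos²φ)) / (cos β + √(cos²β − cos²φ)).
cos β = 0.9905, cos φ = 0.8934, √(cos²β − cos²φ) = 0.4278.
K_a = 0.9905 × (0.9905 − 0.4278)/(0.9905 + 0.4278) = 0.3930.

0.393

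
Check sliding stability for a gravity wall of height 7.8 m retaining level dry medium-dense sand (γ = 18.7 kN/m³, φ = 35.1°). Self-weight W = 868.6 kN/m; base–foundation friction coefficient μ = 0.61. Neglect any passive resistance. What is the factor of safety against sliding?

K_a = tan²(45° − 35.1°/2) = 0.2698.
P_a = ½K_aγH² = 0.5×0.2698×18.7×7.8² = 153.5 kN/m, acting at H/3 = 2.600 m above the base.
FS_sliding = μW / P_a = 0.61×868.6 / 153.5 = 3.452.

3.45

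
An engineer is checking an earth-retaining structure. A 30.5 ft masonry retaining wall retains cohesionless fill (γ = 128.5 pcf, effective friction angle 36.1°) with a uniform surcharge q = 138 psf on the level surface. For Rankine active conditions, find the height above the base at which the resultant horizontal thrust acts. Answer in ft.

K_a = 0.2585.
Triangular part P₁ = ½K_aγH² = 15450 at H/3 = 10.17 ft; rectangular part P₂ = K_a q H = 1088 at H/2 = 15.25 ft.
ȳ = (P₁·10.17 + P₂·15.25)/(P₁+P₂) = 10.50 ft.

10.5 ft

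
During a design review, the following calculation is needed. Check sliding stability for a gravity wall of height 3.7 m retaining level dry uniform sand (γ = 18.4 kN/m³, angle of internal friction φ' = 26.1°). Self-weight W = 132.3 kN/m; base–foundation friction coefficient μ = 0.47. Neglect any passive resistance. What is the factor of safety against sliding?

K_a = tan²(45° − 26.1°/2) = 0.3889.
P_a = ½K_aγH² = 0.5×0.3889×18.4×3.7² = 48.99 kN/m, acting at H/3 = 1.233 m above the base.
FS_sliding = μW / P_a = 0.47×132.3 / 48.99 = 1.269.

1.27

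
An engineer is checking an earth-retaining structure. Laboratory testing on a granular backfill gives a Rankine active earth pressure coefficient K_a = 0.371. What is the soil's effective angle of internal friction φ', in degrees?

K_a = tan²(45° − φ/2) ⇒ 45° − φ/2 = arctan(√0.371) = 31.35°.
φ = 2(45° − 31.35°) = 27.31°.

27.3°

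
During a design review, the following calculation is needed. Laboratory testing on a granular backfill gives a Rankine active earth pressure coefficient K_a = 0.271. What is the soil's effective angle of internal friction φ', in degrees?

K_a = tan²(45° − φ/2) ⇒ 45° − φ/2 = arctan(√0.271) = 27.50°.
φ = 2(45° − 27.50°) = 35.00°.

35.0°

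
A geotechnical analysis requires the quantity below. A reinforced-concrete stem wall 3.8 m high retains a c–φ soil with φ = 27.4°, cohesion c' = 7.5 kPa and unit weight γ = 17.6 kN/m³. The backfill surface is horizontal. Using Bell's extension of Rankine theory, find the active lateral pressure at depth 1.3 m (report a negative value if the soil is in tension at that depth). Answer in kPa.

-0.662 kPa

K_a = (1 − sin φ)/(1 + sin φ) = 0.3697.
σ_a = K_a γ z − 2c√K_a = 0.3697×17.6×1.3 − 2×7.5×0.6080 = -0.6620 kPa.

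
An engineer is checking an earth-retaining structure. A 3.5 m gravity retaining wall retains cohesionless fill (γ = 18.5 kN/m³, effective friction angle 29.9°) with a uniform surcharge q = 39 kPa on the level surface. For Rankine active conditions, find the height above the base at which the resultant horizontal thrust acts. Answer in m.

1.49 m

K_a = 0.3347.
Triangular part P₁ = ½K_aγH² = 37.92 at H/3 = 1.167 m; rectangular part P₂ = K_a q H = 45.68 at H/2 = 1.750 m.
ȳ = (P₁·1.167 + P₂·1.750)/(P₁+P₂) = 1.485 m.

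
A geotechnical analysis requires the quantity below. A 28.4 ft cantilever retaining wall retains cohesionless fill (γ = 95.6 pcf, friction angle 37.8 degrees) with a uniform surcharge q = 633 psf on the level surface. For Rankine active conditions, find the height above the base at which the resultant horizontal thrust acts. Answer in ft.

11.0 ft

K_a = 0.2400.
Triangular part P₁ = ½K_aγH² = 9253 at H/3 = 9.467 ft; rectangular part P₂ = K_a q H = 4314 at H/2 = 14.20 ft.
ȳ = (P₁·9.467 + P₂·14.20)/(P₁+P₂) = 10.97 ft.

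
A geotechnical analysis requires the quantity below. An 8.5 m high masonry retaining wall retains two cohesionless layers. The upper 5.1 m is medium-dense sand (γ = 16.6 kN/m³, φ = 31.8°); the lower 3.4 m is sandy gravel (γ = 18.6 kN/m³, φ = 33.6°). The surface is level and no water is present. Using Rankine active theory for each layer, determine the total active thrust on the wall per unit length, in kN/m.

K_a1 = tan²(45°−31.8°/2) = 0.3098; K_a2 = tan²(45°−33.6°/2) = 0.2875.
Layer 1: σ at base = K_a1 γ₁ h₁ = 26.23 kPa; P₁ = ½×26.23×5.1 = 66.88.
Layer 2: σ_v at top = γ₁h₁ = 84.66; σ_h top = K_a2×84.66 = 24.34; σ_h base = K_a2×(84.66+18.6×3.4) = 42.52.
P₂ = ½(24.34+42.52)×3.4 = 113.7. Total P_a = 66.88+113.7 = 180.5 kN/m.

181 kN/m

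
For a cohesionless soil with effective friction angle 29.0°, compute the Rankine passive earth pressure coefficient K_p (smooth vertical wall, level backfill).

2.88

K_p = (1 + sin φ)/(1 − sin φ) = tan²(45° + 29.0°/2) = 2.882.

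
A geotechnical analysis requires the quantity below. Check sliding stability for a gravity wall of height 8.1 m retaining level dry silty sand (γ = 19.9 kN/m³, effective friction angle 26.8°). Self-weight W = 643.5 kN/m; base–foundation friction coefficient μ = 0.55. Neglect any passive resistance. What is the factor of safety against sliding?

K_a = tan²(45° − 26.8°/2) = 0.3785.
P_a = ½K_aγH² = 0.5×0.3785×19.9×8.1² = 247.1 kN/m, acting at H/3 = 2.700 m above the base.
FS_sliding = μW / P_a = 0.55×643.5 / 247.1 = 1.432.

1.43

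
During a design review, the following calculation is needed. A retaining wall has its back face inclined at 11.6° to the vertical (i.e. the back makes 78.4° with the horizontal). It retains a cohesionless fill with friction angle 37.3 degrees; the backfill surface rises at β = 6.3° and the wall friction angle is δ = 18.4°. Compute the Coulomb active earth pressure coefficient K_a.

0.337

K_a = sin²(α+φ) / [sin²α · sin(α−δ) · (1 + √{sin(φ+δ)sin(φ−β) / (sin(α−δ)sin(α+β))})²].
With α = 78.4°, φ = 37.3°, δ = 18.4°, β = 6.3°: K_a = 0.3371.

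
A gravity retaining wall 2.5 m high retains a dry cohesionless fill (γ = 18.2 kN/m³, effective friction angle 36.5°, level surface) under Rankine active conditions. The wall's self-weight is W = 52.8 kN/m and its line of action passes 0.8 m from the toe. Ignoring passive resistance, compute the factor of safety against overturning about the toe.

3.51

K_a = tan²(45° − 36.5°/2) = 0.2541.
P_a = ½K_aγH² = 0.5×0.2541×18.2×2.5² = 14.45 kN/m, acting at H/3 = 0.8333 m above the base.
Overturning moment M_o = P_a × H/3 = 14.45 × 0.8333 = 12.04.
Resisting moment M_r = W × 0.8 = 52.8 × 0.8 = 42.24.
FS_overturning = M_r/M_o = 42.24/12.04 = 3.508.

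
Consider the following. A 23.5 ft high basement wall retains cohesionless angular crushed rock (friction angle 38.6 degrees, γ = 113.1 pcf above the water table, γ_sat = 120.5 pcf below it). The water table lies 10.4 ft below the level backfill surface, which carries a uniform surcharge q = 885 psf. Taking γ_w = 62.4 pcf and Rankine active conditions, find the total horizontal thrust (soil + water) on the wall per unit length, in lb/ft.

16300 lb/ft

K_a = tan²(45° − φ/2) = 0.2316.
γ' = 120.5 − 62.4 = 58.10 pcf. h₂ = H − d_w = 13.1 ft.
σ'_h: at surface K_a·q = 205.0; at WT K_a(q+γd_w) = 477.4; at base K_a(q+γd_w+γ'h₂) = 653.7 psf.
P₁ = ½(205.0+477.4)×10.4 = 3548; P₂ = ½(477.4+653.7)×13.1 = 7409; P_w = ½γ_w h₂² = 5354.
Total = 3548+7409+5354 = 16310 lb/ft.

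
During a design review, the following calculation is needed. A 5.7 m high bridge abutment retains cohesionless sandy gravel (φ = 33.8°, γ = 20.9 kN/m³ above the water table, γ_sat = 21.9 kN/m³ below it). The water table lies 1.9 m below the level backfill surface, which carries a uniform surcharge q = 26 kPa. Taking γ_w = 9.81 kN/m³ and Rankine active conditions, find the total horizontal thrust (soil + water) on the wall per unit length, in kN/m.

192 kN/m

K_a = tan²(45° − φ/2) = 0.2851.
γ' = 21.9 − 9.81 = 12.09 kN/m³. h₂ = H − d_w = 3.8 m.
σ'_h: at surface K_a·q = 7.413; at WT K_a(q+γd_w) = 18.73; at base K_a(q+γd_w+γ'h₂) = 31.83 kPa.
P₁ = ½(7.413+18.73)×1.9 = 24.84; P₂ = ½(18.73+31.83)×3.8 = 96.08; P_w = ½γ_w h₂² = 70.83.
Total = 24.84+96.08+70.83 = 191.7 kN/m.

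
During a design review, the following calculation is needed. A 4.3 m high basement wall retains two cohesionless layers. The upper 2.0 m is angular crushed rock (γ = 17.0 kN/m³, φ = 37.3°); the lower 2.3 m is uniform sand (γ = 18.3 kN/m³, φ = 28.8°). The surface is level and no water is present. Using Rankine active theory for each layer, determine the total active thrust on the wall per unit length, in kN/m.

K_a1 = tan²(45°−37.3°/2) = 0.2453; K_a2 = tan²(45°−28.8°/2) = 0.3498.
Layer 1: σ at base = K_a1 γ₁ h₁ = 8.342 kPa; P₁ = ½×8.342×2.0 = 8.342.
Layer 2: σ_v at top = γ₁h₁ = 34.00; σ_h top = K_a2×34.00 = 11.89; σ_h base = K_a2×(34.00+18.3×2.3) = 26.61.
P₂ = ½(11.89+26.61)×2.3 = 44.28. Total P_a = 8.342+44.28 = 52.62 kN/m.

52.6 kN/m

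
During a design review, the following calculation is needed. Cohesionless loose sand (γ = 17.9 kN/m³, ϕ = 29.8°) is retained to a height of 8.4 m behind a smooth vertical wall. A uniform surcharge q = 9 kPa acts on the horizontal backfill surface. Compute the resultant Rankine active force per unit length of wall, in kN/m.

K_a = tan²(45° − φ/2) = 0.3360.
Soil triangle: ½ K_a γ H² = 0.5×0.3360×17.9×8.4² = 212.2 kN/m.
Surcharge rectangle: K_a q H = 0.3360×9×8.4 = 25.40 kN/m.
Total = 212.2 + 25.40 = 237.6 kN/m.

238 kN/m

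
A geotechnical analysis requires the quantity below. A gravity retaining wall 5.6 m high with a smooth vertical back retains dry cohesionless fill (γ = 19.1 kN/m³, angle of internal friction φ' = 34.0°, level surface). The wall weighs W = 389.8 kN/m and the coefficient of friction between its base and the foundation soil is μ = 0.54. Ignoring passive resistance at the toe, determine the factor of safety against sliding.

K_a = tan²(45° − 34.0°/2) = 0.2827.
P_a = ½K_aγH² = 0.5×0.2827×19.1×5.6² = 84.67 kN/m, acting at H/3 = 1.867 m above the base.
FS_sliding = μW / P_a = 0.54×389.8 / 84.67 = 2.486.

2.49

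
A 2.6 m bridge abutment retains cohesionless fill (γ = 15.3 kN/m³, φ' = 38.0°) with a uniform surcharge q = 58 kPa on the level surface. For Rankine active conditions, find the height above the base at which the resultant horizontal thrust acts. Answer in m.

1.19 m

K_a = 0.2379.
Triangular part P₁ = ½K_aγH² = 12.30 at H/3 = 0.8667 m; rectangular part P₂ = K_a q H = 35.87 at H/2 = 1.300 m.
ȳ = (P₁·0.8667 + P₂·1.300)/(P₁+P₂) = 1.189 m.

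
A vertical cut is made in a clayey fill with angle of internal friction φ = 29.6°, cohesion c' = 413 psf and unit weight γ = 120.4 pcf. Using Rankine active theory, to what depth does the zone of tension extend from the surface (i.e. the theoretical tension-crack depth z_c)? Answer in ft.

K_a = tan²(45° − 29.6°/2) = 0.3387; √K_a = 0.5820.
The active pressure is zero where K_a γ z = 2c√K_a, so z_c = 2c/(γ√K_a) = 2×413/(120.4×0.5820) = 11.79 ft.

11.8 ft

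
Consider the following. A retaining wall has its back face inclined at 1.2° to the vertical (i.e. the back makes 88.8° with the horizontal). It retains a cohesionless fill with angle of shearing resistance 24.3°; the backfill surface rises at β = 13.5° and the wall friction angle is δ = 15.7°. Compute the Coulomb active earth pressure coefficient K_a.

K_a = sin²(α+φ) / [sin²α · sin(α−δ) · (1 + √{sin(φ+δ)sin(φ−β) / (sin(α−δ)sin(α+β))})²].
With α = 88.8°, φ = 24.3°, δ = 15.7°, β = 13.5°: K_a = 0.4790.

0.479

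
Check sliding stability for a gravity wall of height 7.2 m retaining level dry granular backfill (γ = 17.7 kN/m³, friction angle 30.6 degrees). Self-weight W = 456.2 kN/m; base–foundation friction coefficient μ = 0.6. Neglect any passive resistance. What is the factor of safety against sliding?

1.83

K_a = tan²(45° − 30.6°/2) = 0.3253.
P_a = ½K_aγH² = 0.5×0.3253×17.7×7.2² = 149.3 kN/m, acting at H/3 = 2.400 m above the base.
FS_sliding = μW / P_a = 0.6×456.2 / 149.3 = 1.834.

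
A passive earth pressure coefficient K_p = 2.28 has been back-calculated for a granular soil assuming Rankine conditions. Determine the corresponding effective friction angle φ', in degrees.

23.0°

K_p = (1+sin φ)/(1−sin φ) ⇒ sin φ = (K_p − 1)/(K_p + 1) = 0.3902.
φ = arcsin(0.3902) = 22.97°.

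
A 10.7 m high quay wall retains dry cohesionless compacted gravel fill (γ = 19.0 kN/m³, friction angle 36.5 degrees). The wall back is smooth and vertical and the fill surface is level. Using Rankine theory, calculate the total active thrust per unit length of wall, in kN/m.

K_a = tan²(45° − φ/2) = 0.2541.
P_a = ½ K_a γ H² = 0.5 × 0.2541 × 19.0 × 10.7² = 276.3 kN/m.

276 kN/m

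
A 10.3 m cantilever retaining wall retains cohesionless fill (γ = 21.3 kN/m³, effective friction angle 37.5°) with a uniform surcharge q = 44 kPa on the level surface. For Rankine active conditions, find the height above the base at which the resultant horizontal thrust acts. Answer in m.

K_a = 0.2432.
Triangular part P₁ = ½K_aγH² = 274.8 at H/3 = 3.433 m; rectangular part P₂ = K_a q H = 110.2 at H/2 = 5.150 m.
ȳ = (P₁·3.433 + P₂·5.150)/(P₁+P₂) = 3.925 m.

3.92 m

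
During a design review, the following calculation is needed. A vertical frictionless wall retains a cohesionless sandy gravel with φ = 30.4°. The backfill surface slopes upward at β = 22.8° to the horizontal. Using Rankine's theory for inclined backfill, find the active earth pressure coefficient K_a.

0.441

K_a = cos β · (cos β − √(cos²β − cos²φ)) / (cos β + √(cos²β − cos²φ)).
cos β = 0.9219, cos φ = 0.8625, √(cos²β − cos²φ) = 0.3254.
K_a = 0.9219 × (0.9219 − 0.3254)/(0.9219 + 0.3254) = 0.4408.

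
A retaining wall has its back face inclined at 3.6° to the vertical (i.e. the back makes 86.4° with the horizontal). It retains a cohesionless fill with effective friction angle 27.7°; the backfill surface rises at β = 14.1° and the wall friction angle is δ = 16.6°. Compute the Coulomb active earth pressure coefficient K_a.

K_a = sin²(α+φ) / [sin²α · sin(α−δ) · (1 + √{sin(φ+δ)sin(φ−β) / (sin(α−δ)sin(α+β))})²].
With α = 86.4°, φ = 27.7°, δ = 16.6°, β = 14.1°: K_a = 0.4409.

0.441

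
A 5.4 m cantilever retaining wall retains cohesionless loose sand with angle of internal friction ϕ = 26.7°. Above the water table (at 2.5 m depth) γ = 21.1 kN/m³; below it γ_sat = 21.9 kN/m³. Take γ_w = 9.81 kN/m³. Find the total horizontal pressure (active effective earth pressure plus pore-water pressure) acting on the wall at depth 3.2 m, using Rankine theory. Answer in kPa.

K_a = (1 − sin φ)/(1 + sin φ) = 0.3800.
γ' = 21.9 − 9.81 = 12.09 kN/m³.
Effective vertical stress at 3.2 m: σ'_v = 21.1×2.5 + 12.09×0.700 = 61.21 kPa.
σ'_h = K_a σ'_v = 0.3800 × 61.21 = 23.26 kPa; u = γ_w × 0.700 = 6.867 kPa.
Total σ_h = 23.26 + 6.867 = 30.13 kPa.

30.1 kPa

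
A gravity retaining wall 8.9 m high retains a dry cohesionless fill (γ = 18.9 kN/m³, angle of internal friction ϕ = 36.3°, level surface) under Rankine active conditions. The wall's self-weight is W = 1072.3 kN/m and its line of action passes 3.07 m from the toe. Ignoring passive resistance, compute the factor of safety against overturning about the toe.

5.78

K_a = tan²(45° − 36.3°/2) = 0.2563.
P_a = ½K_aγH² = 0.5×0.2563×18.9×8.9² = 191.8 kN/m, acting at H/3 = 2.967 m above the base.
Overturning moment M_o = P_a × H/3 = 191.8 × 2.967 = 569.1.
Resisting moment M_r = W × 3.07 = 1072.3 × 3.07 = 3292.
FS_overturning = M_r/M_o = 3292/569.1 = 5.785.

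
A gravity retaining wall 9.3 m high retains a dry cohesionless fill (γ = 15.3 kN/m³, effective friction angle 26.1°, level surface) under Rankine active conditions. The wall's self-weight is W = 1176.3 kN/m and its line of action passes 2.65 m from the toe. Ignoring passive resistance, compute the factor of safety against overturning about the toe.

3.91

K_a = tan²(45° − 26.1°/2) = 0.3889.
P_a = ½K_aγH² = 0.5×0.3889×15.3×9.3² = 257.3 kN/m, acting at H/3 = 3.100 m above the base.
Overturning moment M_o = P_a × H/3 = 257.3 × 3.100 = 797.8.
Resisting moment M_r = W × 2.65 = 1176.3 × 2.65 = 3117.
FS_overturning = M_r/M_o = 3117/797.8 = 3.907.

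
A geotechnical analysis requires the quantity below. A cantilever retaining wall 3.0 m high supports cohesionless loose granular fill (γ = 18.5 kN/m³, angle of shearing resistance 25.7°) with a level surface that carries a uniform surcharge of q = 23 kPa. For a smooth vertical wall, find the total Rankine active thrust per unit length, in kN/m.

60.1 kN/m

K_a = tan²(45° − φ/2) = 0.3950.
Soil triangle: ½ K_a γ H² = 0.5×0.3950×18.5×3.0² = 32.89 kN/m.
Surcharge rectangle: K_a q H = 0.3950×23×3.0 = 27.26 kN/m.
Total = 32.89 + 27.26 = 60.14 kN/m.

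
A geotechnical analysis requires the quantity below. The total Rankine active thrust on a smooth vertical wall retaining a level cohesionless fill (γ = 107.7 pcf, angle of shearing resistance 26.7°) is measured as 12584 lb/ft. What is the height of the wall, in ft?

24.8 ft

K_a = 0.3800. P_a = ½ K_a γ H² ⇒ H = √(2P_a/(K_a γ)).
H = √(2×12584/(0.3800×107.7)) = 24.80 ft.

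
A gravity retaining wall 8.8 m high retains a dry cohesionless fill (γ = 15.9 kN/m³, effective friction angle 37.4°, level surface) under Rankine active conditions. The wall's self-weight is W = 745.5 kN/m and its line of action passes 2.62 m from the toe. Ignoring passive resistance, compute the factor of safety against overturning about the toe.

4.43

K_a = tan²(45° − 37.4°/2) = 0.2443.
P_a = ½K_aγH² = 0.5×0.2443×15.9×8.8² = 150.4 kN/m, acting at H/3 = 2.933 m above the base.
Overturning moment M_o = P_a × H/3 = 150.4 × 2.933 = 441.1.
Resisting moment M_r = W × 2.62 = 745.5 × 2.62 = 1953.
FS_overturning = M_r/M_o = 1953/441.1 = 4.428.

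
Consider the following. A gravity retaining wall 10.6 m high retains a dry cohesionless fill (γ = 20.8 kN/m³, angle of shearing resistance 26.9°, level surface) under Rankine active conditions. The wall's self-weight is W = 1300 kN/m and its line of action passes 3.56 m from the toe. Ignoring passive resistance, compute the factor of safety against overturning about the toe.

2.97

K_a = tan²(45° − 26.9°/2) = 0.3770.
P_a = ½K_aγH² = 0.5×0.3770×20.8×10.6² = 440.5 kN/m, acting at H/3 = 3.533 m above the base.
Overturning moment M_o = P_a × H/3 = 440.5 × 3.533 = 1557.
Resisting moment M_r = W × 3.56 = 1300 × 3.56 = 4628.
FS_overturning = M_r/M_o = 4628/1557 = 2.973.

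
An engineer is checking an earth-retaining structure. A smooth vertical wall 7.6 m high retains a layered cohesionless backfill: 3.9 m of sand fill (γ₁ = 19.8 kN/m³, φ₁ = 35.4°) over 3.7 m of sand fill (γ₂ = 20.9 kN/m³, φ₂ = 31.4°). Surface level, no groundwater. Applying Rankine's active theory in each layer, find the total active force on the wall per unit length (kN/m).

175 kN/m

K_a1 = tan²(45°−35.4°/2) = 0.2664; K_a2 = tan²(45°−31.4°/2) = 0.3149.
Layer 1: σ at base = K_a1 γ₁ h₁ = 20.57 kPa; P₁ = ½×20.57×3.9 = 40.11.
Layer 2: σ_v at top = γ₁h₁ = 77.22; σ_h top = K_a2×77.22 = 24.32; σ_h base = K_a2×(77.22+20.9×3.7) = 48.67.
P₂ = ½(24.32+48.67)×3.7 = 135.0. Total P_a = 40.11+135.0 = 175.1 kN/m.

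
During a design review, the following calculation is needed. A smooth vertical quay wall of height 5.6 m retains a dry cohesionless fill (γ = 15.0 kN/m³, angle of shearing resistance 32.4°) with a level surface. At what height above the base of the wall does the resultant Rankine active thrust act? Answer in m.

1.87 m

K_a = 0.3022.
The pressure distribution is triangular, so the resultant acts at H/3 above the base = 5.6/3 = 1.867 m.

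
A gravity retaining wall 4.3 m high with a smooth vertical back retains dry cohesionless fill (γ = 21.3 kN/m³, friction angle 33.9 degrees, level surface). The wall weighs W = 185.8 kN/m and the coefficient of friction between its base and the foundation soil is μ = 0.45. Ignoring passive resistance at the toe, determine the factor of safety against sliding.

1.50

K_a = tan²(45° − 33.9°/2) = 0.2839.
P_a = ½K_aγH² = 0.5×0.2839×21.3×4.3² = 55.91 kN/m, acting at H/3 = 1.433 m above the base.
FS_sliding = μW / P_a = 0.45×185.8 / 55.91 = 1.496.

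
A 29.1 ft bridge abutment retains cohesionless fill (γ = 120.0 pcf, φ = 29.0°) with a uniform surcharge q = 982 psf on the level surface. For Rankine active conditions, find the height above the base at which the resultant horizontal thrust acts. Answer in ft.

K_a = 0.3470.
Triangular part P₁ = ½K_aγH² = 17630 at H/3 = 9.700 ft; rectangular part P₂ = K_a q H = 9915 at H/2 = 14.55 ft.
ȳ = (P₁·9.700 + P₂·14.55)/(P₁+P₂) = 11.45 ft.

11.4 ft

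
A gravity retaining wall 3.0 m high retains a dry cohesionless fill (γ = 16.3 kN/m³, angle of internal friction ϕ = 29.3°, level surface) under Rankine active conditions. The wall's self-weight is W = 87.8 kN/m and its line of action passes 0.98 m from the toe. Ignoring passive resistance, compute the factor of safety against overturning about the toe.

K_a = tan²(45° − 29.3°/2) = 0.3428.
P_a = ½K_aγH² = 0.5×0.3428×16.3×3.0² = 25.15 kN/m, acting at H/3 = 1.000 m above the base.
Overturning moment M_o = P_a × H/3 = 25.15 × 1.000 = 25.15.
Resisting moment M_r = W × 0.98 = 87.8 × 0.98 = 86.04.
FS_overturning = M_r/M_o = 86.04/25.15 = 3.422.

3.42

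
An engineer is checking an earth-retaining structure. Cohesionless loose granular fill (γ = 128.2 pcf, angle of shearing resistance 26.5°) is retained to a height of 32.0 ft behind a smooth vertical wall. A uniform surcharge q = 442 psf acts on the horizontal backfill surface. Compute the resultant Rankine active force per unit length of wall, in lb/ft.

30600 lb/ft

K_a = tan²(45° − φ/2) = 0.3829.
Soil triangle: ½ K_a γ H² = 0.5×0.3829×128.2×32.0² = 25140 lb/ft.
Surcharge rectangle: K_a q H = 0.3829×442×32.0 = 5416 lb/ft.
Total = 25140 + 5416 = 30550 lb/ft.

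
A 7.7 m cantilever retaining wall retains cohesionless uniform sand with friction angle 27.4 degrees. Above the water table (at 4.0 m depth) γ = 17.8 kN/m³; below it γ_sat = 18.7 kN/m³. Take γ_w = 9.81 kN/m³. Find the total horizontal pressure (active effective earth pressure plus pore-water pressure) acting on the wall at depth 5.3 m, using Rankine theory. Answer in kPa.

43.3 kPa

K_a = (1 − sin φ)/(1 + sin φ) = 0.3697.
γ' = 18.7 − 9.81 = 8.890 kN/m³.
Effective vertical stress at 5.3 m: σ'_v = 17.8×4.0 + 8.890×1.30 = 82.76 kPa.
σ'_h = K_a σ'_v = 0.3697 × 82.76 = 30.59 kPa; u = γ_w × 1.30 = 12.75 kPa.
Total σ_h = 30.59 + 12.75 = 43.35 kPa.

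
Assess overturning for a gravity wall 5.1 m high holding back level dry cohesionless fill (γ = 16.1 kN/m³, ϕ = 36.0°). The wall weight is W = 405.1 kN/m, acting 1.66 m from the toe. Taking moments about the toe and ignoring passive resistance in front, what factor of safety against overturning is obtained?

K_a = tan²(45° − 36.0°/2) = 0.2596.
P_a = ½K_aγH² = 0.5×0.2596×16.1×5.1² = 54.36 kN/m, acting at H/3 = 1.700 m above the base.
Overturning moment M_o = P_a × H/3 = 54.36 × 1.700 = 92.41.
Resisting moment M_r = W × 1.66 = 405.1 × 1.66 = 672.5.
FS_overturning = M_r/M_o = 672.5/92.41 = 7.277.

7.28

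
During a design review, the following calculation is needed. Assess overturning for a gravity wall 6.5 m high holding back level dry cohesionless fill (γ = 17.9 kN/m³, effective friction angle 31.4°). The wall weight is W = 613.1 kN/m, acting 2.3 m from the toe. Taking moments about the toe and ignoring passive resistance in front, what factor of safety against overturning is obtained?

K_a = tan²(45° − 31.4°/2) = 0.3149.
P_a = ½K_aγH² = 0.5×0.3149×17.9×6.5² = 119.1 kN/m, acting at H/3 = 2.167 m above the base.
Overturning moment M_o = P_a × H/3 = 119.1 × 2.167 = 258.0.
Resisting moment M_r = W × 2.3 = 613.1 × 2.3 = 1410.
FS_overturning = M_r/M_o = 1410/258.0 = 5.465.

5.47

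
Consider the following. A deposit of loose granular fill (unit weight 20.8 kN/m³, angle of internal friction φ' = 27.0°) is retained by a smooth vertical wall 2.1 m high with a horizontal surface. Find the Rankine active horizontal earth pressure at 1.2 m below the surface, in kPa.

9.37 kPa

K_a = (1 − sin φ)/(1 + sin φ) = 0.3755.
σ_h = K_a γ z = 0.3755 × 20.8 × 1.2 = 9.373 kPa.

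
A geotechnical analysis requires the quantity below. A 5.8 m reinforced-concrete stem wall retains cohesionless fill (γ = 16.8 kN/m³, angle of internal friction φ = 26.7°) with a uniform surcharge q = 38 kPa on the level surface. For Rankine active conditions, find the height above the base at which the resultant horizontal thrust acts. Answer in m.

2.36 m

K_a = 0.3800.
Triangular part P₁ = ½K_aγH² = 107.4 at H/3 = 1.933 m; rectangular part P₂ = K_a q H = 83.74 at H/2 = 2.900 m.
ȳ = (P₁·1.933 + P₂·2.900)/(P₁+P₂) = 2.357 m.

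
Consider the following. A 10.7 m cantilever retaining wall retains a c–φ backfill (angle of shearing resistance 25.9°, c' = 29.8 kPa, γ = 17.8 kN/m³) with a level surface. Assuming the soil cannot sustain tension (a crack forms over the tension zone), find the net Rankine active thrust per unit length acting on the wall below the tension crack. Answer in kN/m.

99.9 kN/m

K_a = 0.3920; √K_a = 0.6261.
Tension-crack depth z_c = 2c/(γ√K_a) = 2×29.8/(17.8×0.6261) = 5.348 m.
σ_a at base = K_a γ H − 2c√K_a = 0.3920×17.8×10.7 − 2×29.8×0.6261 = 37.34 kPa.
P_a = ½ × 37.34 × (H − z_c) = 0.5×37.34×5.352 = 99.93 kN/m.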